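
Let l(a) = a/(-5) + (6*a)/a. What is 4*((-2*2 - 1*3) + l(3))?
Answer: -32/5 ≈ -6.4000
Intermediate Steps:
l(a) = 6 - a/5 (l(a) = a*(-⅕) + 6 = -a/5 + 6 = 6 - a/5)
4*((-2*2 - 1*3) + l(3)) = 4*((-2*2 - 1*3) + (6 - ⅕*3)) = 4*((-4 - 3) + (6 - ⅗)) = 4*(-7 + 27/5) = 4*(-8/5) = -32/5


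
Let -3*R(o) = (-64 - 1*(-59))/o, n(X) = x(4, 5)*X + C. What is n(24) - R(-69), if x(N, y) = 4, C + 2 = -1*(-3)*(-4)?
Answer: 16979/207 ≈ 82.024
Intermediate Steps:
C = -14 (C = -2 - 1*(-3)*(-4) = -2 + 3*(-4) = -2 - 12 = -14)
n(X) = -14 + 4*X (n(X) = 4*X - 14 = -14 + 4*X)
R(o) = 5/(3*o) (R(o) = -(-64 - 1*(-59))/(3*o) = -(-64 + 59)/(3*o) = -(-5)/(3*o) = 5/(3*o))
n(24) - R(-69) = (-14 + 4*24) - 5/(3*(-69)) = (-14 + 96) - 5*(-1)/(3*69) = 82 - 1*(-5/207) = 82 + 5/207 = 16979/207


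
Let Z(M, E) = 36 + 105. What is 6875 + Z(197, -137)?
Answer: 7016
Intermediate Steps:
Z(M, E) = 141
6875 + Z(197, -137) = 6875 + 141 = 7016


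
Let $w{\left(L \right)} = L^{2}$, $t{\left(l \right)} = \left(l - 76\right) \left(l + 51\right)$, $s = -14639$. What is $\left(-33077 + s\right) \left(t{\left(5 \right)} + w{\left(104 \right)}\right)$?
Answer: $-326377440$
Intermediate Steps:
$t{\left(l \right)} = \left(-76 + l\right) \left(51 + l\right)$
$\left(-33077 + s\right) \left(t{\left(5 \right)} + w{\left(104 \right)}\right) = \left(-33077 - 14639\right) \left(\left(-3876 + 5^{2} - 125\right) + 104^{2}\right) = - 47716 \left(\left(-3876 + 25 - 125\right) + 10816\right) = - 47716 \left(-3976 + 10816\right) = \left(-47716\right) 6840 = -326377440$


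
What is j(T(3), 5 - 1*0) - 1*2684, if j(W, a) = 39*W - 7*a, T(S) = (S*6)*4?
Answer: 89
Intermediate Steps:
T(S) = 24*S (T(S) = (6*S)*4 = 24*S)
j(W, a) = -7*a + 39*W
j(T(3), 5 - 1*0) - 1*2684 = (-7*(5 - 1*0) + 39*(24*3)) - 1*2684 = (-7*(5 + 0) + 39*72) - 2684 = (-7*5 + 2808) - 2684 = (-35 + 2808) - 2684 = 2773 - 2684 = 89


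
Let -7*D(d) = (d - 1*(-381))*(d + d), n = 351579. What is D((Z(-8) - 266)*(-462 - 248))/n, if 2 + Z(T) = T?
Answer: -25649988240/820351 ≈ -31267.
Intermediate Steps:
Z(T) = -2 + T
D(d) = -2*d*(381 + d)/7 (D(d) = -(d - 1*(-381))*(d + d)/7 = -(d + 381)*2*d/7 = -(381 + d)*2*d/7 = -2*d*(381 + d)/7)
D((Z(-8) - 266)*(-462 - 248))/n = -2*((-2 - 8) - 266)*(-462 - 248)*(381 + ((-2 - 8) - 266)*(-462 - 248))/7/351579 = -2*(-10 - 266)*(-710)*(381 + (-10 - 266)*(-710))/7*(1/351579) = -2*(-276*(-710))*(381 - 276*(-710))/7*(1/351579) = -2/7*195960*(381 + 195960)*(1/351579) = -2/7*195960*196341*(1/351579) = -76949964720/7*1/351579 = -25649988240/820351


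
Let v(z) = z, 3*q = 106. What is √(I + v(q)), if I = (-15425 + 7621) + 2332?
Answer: I*√48930/3 ≈ 73.734*I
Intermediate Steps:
q = 106/3 (q = (⅓)*106 = 106/3 ≈ 35.333)
I = -5472 (I = -7804 + 2332 = -5472)
√(I + v(q)) = √(-5472 + 106/3) = √(-16310/3) = I*√48930/3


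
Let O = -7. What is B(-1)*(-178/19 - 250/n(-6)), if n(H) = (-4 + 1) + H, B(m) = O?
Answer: -22036/171 ≈ -128.87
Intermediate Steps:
B(m) = -7
n(H) = -3 + H
B(-1)*(-178/19 - 250/n(-6)) = -7*(-178/19 - 250/(-3 - 6)) = -7*(-178*1/19 - 250/(-9)) = -7*(-178/19 - 250*(-1/9)) = -7*(-178/19 + 250/9) = -7*3148/171 = -22036/171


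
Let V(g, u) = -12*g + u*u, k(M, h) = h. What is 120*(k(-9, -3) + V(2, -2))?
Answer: -2760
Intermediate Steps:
V(g, u) = u**2 - 12*g (V(g, u) = -12*g + u**2 = u**2 - 12*g)
120*(k(-9, -3) + V(2, -2)) = 120*(-3 + ((-2)**2 - 12*2)) = 120*(-3 + (4 - 24)) = 120*(-3 - 20) = 120*(-23) = -2760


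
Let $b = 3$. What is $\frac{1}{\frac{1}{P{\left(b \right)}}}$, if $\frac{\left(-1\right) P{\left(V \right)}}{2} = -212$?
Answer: $424$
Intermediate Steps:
$P{\left(V \right)} = 424$ ($P{\left(V \right)} = \left(-2\right) \left(-212\right) = 424$)
$\frac{1}{\frac{1}{P{\left(b \right)}}} = \frac{1}{\frac{1}{424}} = 424$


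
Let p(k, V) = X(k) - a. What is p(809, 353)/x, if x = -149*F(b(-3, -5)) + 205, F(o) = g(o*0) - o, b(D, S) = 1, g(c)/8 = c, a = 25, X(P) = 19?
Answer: -1/59 ≈ -0.016949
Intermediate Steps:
g(c) = 8*c
F(o) = -o (F(o) = 8*(o*0) - o = 8*0 - o = 0 - o = -o)
p(k, V) = -6 (p(k, V) = 19 - 1*25 = 19 - 25 = -6)
x = 354 (x = -(-149) + 205 = -149*(-1) + 205 = 149 + 205 = 354)
p(809, 353)/x = -6/354 = -6*1/354 = -1/59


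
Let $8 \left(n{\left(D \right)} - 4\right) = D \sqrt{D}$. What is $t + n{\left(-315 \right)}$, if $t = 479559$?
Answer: $479563 - \frac{945 i \sqrt{35}}{8} \approx 4.7956 \cdot 10^{5} - 698.84 i$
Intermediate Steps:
$n{\left(D \right)} = 4 + \frac{D^{\frac{3}{2}}}{8}$ ($n{\left(D \right)} = 4 + \frac{D \sqrt{D}}{8} = 4 + \frac{D^{\frac{3}{2}}}{8}$)
$t + n{\left(-315 \right)} = 479559 + \left(4 + \frac{\left(-315\right)^{\frac{3}{2}}}{8}\right) = 479559 + \left(4 + \frac{\left(-945\right) i \sqrt{35}}{8}\right) = 479559 + \left(4 - \frac{945 i \sqrt{35}}{8}\right) = 479563 - \frac{945 i \sqrt{35}}{8}$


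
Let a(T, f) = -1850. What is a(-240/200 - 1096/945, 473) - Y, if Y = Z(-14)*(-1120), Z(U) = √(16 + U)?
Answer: -1850 + 1120*√2 ≈ -266.08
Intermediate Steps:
Y = -1120*√2 (Y = √(16 - 14)*(-1120) = √2*(-1120) = -1120*√2 ≈ -1583.9)
a(-240/200 - 1096/945, 473) - Y = -1850 - (-1120)*√2 = -1850 + 1120*√2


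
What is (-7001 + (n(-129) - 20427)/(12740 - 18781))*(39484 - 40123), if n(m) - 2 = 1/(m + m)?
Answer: 2323049339451/519526 ≈ 4.4715e+6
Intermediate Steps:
n(m) = 2 + 1/(2*m) (n(m) = 2 + 1/(m + m) = 2 + 1/(2*m))
(-7001 + (n(-129) - 20427)/(12740 - 18781))*(39484 - 40123) = (-7001 + ((2 + (½)/(-129)) - 20427)/(12740 - 18781))*(39484 - 40123) = (-7001 + ((2 + (½)*(-1/129)) - 20427)/(-6041))*(-639) = (-7001 + ((2 - 1/258) - 20427)*(-1/6041))*(-639) = (-7001 + (515/258 - 20427)*(-1/6041))*(-639) = (-7001 - 5269651/258*(-1/6041))*(-639) = (-7001 + 5269651/1558578)*(-639) = -10906334927/1558578*(-639) = 2323049339451/519526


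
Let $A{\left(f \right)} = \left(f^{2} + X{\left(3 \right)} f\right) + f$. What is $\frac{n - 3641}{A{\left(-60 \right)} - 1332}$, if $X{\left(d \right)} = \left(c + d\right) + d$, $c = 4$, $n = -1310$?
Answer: $- \frac{4951}{1608} \approx -3.079$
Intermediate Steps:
$X{\left(d \right)} = 4 + 2 d$ ($X{\left(d \right)} = \left(4 + d\right) + d = 4 + 2 d$)
$A{\left(f \right)} = f^{2} + 11 f$ ($A{\left(f \right)} = \left(f^{2} + \left(4 + 2 \cdot 3\right) f\right) + f = \left(f^{2} + \left(4 + 6\right) f\right) + f = \left(f^{2} + 10 f\right) + f = f^{2} + 11 f$)
$\frac{n - 3641}{A{\left(-60 \right)} - 1332} = \frac{-1310 - 3641}{- 60 \left(11 - 60\right) - 1332} = - \frac{4951}{\left(-60\right) \left(-49\right) - 1332} = - \frac{4951}{2940 - 1332} = - \frac{4951}{1608}$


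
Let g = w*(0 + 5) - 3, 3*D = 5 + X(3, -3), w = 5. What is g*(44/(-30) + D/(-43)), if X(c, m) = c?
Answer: -21692/645 ≈ -33.631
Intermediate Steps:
D = 8/3 (D = (5 + 3)/3 = (⅓)*8 = 8/3 ≈ 2.6667)
g = 22 (g = 5*(0 + 5) - 3 = 5*5 - 3 = 25 - 3 = 22)
g*(44/(-30) + D/(-43)) = 22*(44/(-30) + (8/3)/(-43)) = 22*(44*(-1/30) + (8/3)*(-1/43)) = 22*(-22/15 - 8/129) = 22*(-986/645) = -21692/645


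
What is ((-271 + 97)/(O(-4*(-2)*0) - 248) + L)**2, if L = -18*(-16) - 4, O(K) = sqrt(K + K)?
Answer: 1246301809/15376 ≈ 81055.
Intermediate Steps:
O(K) = sqrt(2)*sqrt(K) (O(K) = sqrt(2*K) = sqrt(2)*sqrt(K))
L = 284 (L = 288 - 4 = 284)
((-271 + 97)/(O(-4*(-2)*0) - 248) + L)**2 = ((-271 + 97)/(sqrt(2)*sqrt(-4*(-2)*0) - 248) + 284)**2 = (-174/(sqrt(2)*sqrt(8*0) - 248) + 284)**2 = (-174/(sqrt(2)*sqrt(0) - 248) + 284)**2 = (-174/(sqrt(2)*0 - 248) + 284)**2 = (-174/(0 - 248) + 284)**2 = (-174/(-248) + 284)**2 = (-174*(-1/248) + 284)**2 = (87/124 + 284)**2 = (35303/124)**2 = 1246301809/15376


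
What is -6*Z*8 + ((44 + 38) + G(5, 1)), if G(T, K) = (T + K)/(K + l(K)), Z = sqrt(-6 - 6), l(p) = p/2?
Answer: 86 - 96*I*sqrt(3) ≈ 86.0 - 166.28*I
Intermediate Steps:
l(p) = p/2 (l(p) = p*(1/2) = p/2)
Z = 2*I*sqrt(3) (Z = sqrt(-12) = 2*I*sqrt(3) ≈ 3.4641*I)
G(T, K) = 2*(K + T)/(3*K) (G(T, K) = (T + K)/(K + K/2) = (K + T)/((3*K/2)) = (K + T)*(2/(3*K)) = 2*(K + T)/(3*K))
-6*Z*8 + ((44 + 38) + G(5, 1)) = -12*I*sqrt(3)*8 + ((44 + 38) + (2/3)*(1 + 5)/1) = -12*I*sqrt(3)*8 + (82 + (2/3)*1*6) = -96*I*sqrt(3) + (82 + 4) = -96*I*sqrt(3) + 86 = 86 - 96*I*sqrt(3)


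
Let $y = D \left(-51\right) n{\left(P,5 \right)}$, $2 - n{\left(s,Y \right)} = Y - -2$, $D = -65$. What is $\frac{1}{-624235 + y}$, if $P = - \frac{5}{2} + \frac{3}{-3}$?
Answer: $- \frac{1}{640810} \approx -1.5605 \cdot 10^{-6}$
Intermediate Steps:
$P = - \frac{7}{2}$ ($P = \left(-5\right) \frac{1}{2} + 3 \left(- \frac{1}{3}\right) = - \frac{5}{2} - 1 = - \frac{7}{2} \approx -3.5$)
$n{\left(s,Y \right)} = - Y$ ($n{\left(s,Y \right)} = 2 - \left(Y - -2\right) = 2 - \left(Y + 2\right) = 2 - \left(2 + Y\right) = - Y$)
$y = -16575$ ($y = \left(-65\right) \left(-51\right) \left(\left(-1\right) 5\right) = 3315 \left(-5\right) = -16575$)
$\frac{1}{-624235 + y} = \frac{1}{-624235 - 16575} = \frac{1}{-640810} = - \frac{1}{640810}$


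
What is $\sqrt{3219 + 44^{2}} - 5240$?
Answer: $-5240 + \sqrt{5155} \approx -5168.2$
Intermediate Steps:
$\sqrt{3219 + 44^{2}} - 5240 = \sqrt{3219 + 1936} - 5240 = \sqrt{5155} - 5240 = -5240 + \sqrt{5155}$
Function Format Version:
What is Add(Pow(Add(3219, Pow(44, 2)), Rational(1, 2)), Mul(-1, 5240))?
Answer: Add(-5240, Pow(5155, Rational(1, 2))) ≈ -5168.2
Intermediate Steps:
Add(Pow(Add(3219, Pow(44, 2)), Rational(1, 2)), Mul(-1, 5240)) = Add(Pow(Add(3219, 1936), Rational(1, 2)), -5240) = Add(Pow(5155, Rational(1, 2)), -5240) = Add(-5240, Pow(5155, Rational(1, 2)))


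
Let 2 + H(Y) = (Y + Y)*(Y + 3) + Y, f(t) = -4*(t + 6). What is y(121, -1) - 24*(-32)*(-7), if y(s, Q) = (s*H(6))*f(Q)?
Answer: -276416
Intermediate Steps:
f(t) = -24 - 4*t (f(t) = -4*(6 + t) = -24 - 4*t)
H(Y) = -2 + Y + 2*Y*(3 + Y) (H(Y) = -2 + ((Y + Y)*(Y + 3) + Y) = -2 + ((2*Y)*(3 + Y) + Y) = -2 + (2*Y*(3 + Y) + Y) = -2 + (Y + 2*Y*(3 + Y)) = -2 + Y + 2*Y*(3 + Y))
y(s, Q) = 112*s*(-24 - 4*Q) (y(s, Q) = (s*(-2 + 2*6² + 7*6))*(-24 - 4*Q) = (s*(-2 + 2*36 + 42))*(-24 - 4*Q) = (s*(-2 + 72 + 42))*(-24 - 4*Q) = (s*112)*(-24 - 4*Q) = (112*s)*(-24 - 4*Q) = 112*s*(-24 - 4*Q))
y(121, -1) - 24*(-32)*(-7) = -448*121*(6 - 1) - 24*(-32)*(-7) = -448*121*5 + 768*(-7) = -271040 - 5376 = -276416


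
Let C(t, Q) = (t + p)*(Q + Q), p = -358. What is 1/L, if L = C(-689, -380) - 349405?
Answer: 1/446315 ≈ 2.2406e-6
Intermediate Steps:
C(t, Q) = 2*Q*(-358 + t) (C(t, Q) = (t - 358)*(Q + Q) = (-358 + t)*(2*Q) = 2*Q*(-358 + t))
L = 446315 (L = 2*(-380)*(-358 - 689) - 349405 = 2*(-380)*(-1047) - 349405 = 795720 - 349405 = 446315)
1/L = 1/446315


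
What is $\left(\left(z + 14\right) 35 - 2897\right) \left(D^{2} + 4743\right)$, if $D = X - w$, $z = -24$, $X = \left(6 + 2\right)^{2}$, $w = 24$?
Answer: $-20595721$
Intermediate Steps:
$X = 64$ ($X = 8^{2} = 64$)
$D = 40$ ($D = 64 - 24 = 40$)
$\left(\left(z + 14\right) 35 - 2897\right) \left(D^{2} + 4743\right) = \left(\left(-24 + 14\right) 35 - 2897\right) \left(40^{2} + 4743\right) = \left(\left(-10\right) 35 - 2897\right) \left(1600 + 4743\right) = \left(-350 - 2897\right) 6343 = \left(-3247\right) 6343 = -20595721$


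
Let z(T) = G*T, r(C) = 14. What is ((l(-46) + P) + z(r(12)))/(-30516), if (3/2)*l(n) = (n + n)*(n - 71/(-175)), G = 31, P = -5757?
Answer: 1326439/16020900 ≈ 0.082794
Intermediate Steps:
z(T) = 31*T
l(n) = 4*n*(71/175 + n)/3 (l(n) = 2*((n + n)*(n - 71/(-175)))/3 = 2*((2*n)*(n - 71*(-1/175)))/3 = 2*((2*n)*(n + 71/175))/3 = 2*((2*n)*(71/175 + n))/3 = 2*(2*n*(71/175 + n))/3 = 4*n*(71/175 + n)/3)
((l(-46) + P) + z(r(12)))/(-30516) = (((4/525)*(-46)*(71 + 175*(-46)) - 5757) + 31*14)/(-30516) = (((4/525)*(-46)*(71 - 8050) - 5757) + 434)*(-1/30516) = (((4/525)*(-46)*(-7979) - 5757) + 434)*(-1/30516) = ((1468136/525 - 5757) + 434)*(-1/30516) = (-1554289/525 + 434)*(-1/30516) = -1326439/525*(-1/30516) = 1326439/16020900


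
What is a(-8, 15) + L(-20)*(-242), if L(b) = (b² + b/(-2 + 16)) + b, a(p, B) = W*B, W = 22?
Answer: -638990/7 ≈ -91284.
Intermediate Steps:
a(p, B) = 22*B
L(b) = b² + 15*b/14 (L(b) = (b² + b/14) + b = b² + 15*b/14)
a(-8, 15) + L(-20)*(-242) = 22*15 + ((1/14)*(-20)*(15 + 14*(-20)))*(-242) = 330 + ((1/14)*(-20)*(15 - 280))*(-242) = 330 + ((1/14)*(-20)*(-265))*(-242) = 330 + (2650/7)*(-242) = 330 - 641300/7 = -638990/7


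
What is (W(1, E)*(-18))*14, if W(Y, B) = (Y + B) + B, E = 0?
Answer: -252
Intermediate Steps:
W(Y, B) = Y + 2*B (W(Y, B) = (B + Y) + B = Y + 2*B)
(W(1, E)*(-18))*14 = ((1 + 2*0)*(-18))*14 = ((1 + 0)*(-18))*14 = (1*(-18))*14 = -18*14 = -252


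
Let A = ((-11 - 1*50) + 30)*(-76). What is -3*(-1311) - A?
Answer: 1577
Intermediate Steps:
A = 2356 (A = ((-11 - 50) + 30)*(-76) = (-61 + 30)*(-76) = -31*(-76) = 2356)
-3*(-1311) - A = -3*(-1311) - 1*2356 = 3933 - 2356 = 1577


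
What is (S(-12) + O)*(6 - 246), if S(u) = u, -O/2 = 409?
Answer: 199200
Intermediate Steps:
O = -818 (O = -2*409 = -818)
(S(-12) + O)*(6 - 246) = (-12 - 818)*(6 - 246) = -830*(-240) = 199200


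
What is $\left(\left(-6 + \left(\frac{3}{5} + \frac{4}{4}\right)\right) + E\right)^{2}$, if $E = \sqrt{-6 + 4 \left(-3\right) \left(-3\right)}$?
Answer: $\frac{1234}{25} - \frac{44 \sqrt{30}}{5} \approx 1.1604$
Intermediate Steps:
$E = \sqrt{30}$ ($E = \sqrt{-6 - -36} = \sqrt{-6 + 36} = \sqrt{30} \approx 5.4772$)
$\left(\left(-6 + \left(\frac{3}{5} + \frac{4}{4}\right)\right) + E\right)^{2} = \left(\left(-6 + \left(\frac{3}{5} + \frac{4}{4}\right)\right) + \sqrt{30}\right)^{2} = \left(\left(-6 + \left(3 \cdot \frac{1}{5} + 4 \cdot \frac{1}{4}\right)\right) + \sqrt{30}\right)^{2} = \left(\left(-6 + \left(\frac{3}{5} + 1\right)\right) + \sqrt{30}\right)^{2} = \left(\left(-6 + \frac{8}{5}\right) + \sqrt{30}\right)^{2} = \left(- \frac{22}{5} + \sqrt{30}\right)^{2}$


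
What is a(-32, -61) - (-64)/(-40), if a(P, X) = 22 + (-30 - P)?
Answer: 112/5 ≈ 22.400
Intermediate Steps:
a(P, X) = -8 - P
a(-32, -61) - (-64)/(-40) = (-8 - 1*(-32)) - (-64)/(-40) = (-8 + 32) - (-1)*(-64)/40 = 24 - 1*8/5 = 24 - 8/5 = 112/5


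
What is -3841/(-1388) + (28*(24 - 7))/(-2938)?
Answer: 5312085/2038972 ≈ 2.6053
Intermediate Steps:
-3841/(-1388) + (28*(24 - 7))/(-2938) = -3841*(-1/1388) + (28*17)*(-1/2938) = 3841/1388 + 476*(-1/2938) = 3841/1388 - 238/1469 = 5312085/2038972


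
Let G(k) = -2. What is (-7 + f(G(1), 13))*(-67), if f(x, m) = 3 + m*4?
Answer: -3216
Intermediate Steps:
f(x, m) = 3 + 4*m
(-7 + f(G(1), 13))*(-67) = (-7 + (3 + 4*13))*(-67) = (-7 + (3 + 52))*(-67) = (-7 + 55)*(-67) = 48*(-67) = -3216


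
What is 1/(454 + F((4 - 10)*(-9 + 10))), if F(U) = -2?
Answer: 1/452 ≈ 0.0022124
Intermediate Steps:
1/(454 + F((4 - 10)*(-9 + 10))) = 1/(454 - 2) = 1/452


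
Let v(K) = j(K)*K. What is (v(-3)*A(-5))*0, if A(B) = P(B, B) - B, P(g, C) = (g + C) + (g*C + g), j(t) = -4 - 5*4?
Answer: 0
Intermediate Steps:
j(t) = -24 (j(t) = -4 - 20 = -24)
P(g, C) = C + 2*g + C*g (P(g, C) = (C + g) + (C*g + g) = (C + g) + (g + C*g) = C + 2*g + C*g)
A(B) = B**2 + 2*B (A(B) = (B + 2*B + B*B) - B = (B + 2*B + B**2) - B = (B**2 + 3*B) - B = B**2 + 2*B)
v(K) = -24*K
(v(-3)*A(-5))*0 = ((-24*(-3))*(-5*(2 - 5)))*0 = (72*(-5*(-3)))*0 = (72*15)*0 = 1080*0 = 0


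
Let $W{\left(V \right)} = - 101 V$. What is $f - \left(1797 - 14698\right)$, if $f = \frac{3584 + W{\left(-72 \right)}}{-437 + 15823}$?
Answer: $\frac{99252821}{7693} \approx 12902.0$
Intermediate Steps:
$f = \frac{5428}{7693}$ ($f = \frac{3584 - -7272}{-437 + 15823} = \frac{3584 + 7272}{15386} = 10856 \cdot \frac{1}{15386} = \frac{5428}{7693} \approx 0.70558$)
$f - \left(1797 - 14698\right) = \frac{5428}{7693} - \left(1797 - 14698\right) = \frac{5428}{7693} - -12901 = \frac{5428}{7693} + 12901 = \frac{99252821}{7693}$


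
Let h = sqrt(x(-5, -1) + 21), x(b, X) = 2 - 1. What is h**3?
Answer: 22*sqrt(22) ≈ 103.19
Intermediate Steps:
x(b, X) = 1
h = sqrt(22) (h = sqrt(1 + 21) = sqrt(22) ≈ 4.6904)
h**3 = (sqrt(22))**3 = 22*sqrt(22)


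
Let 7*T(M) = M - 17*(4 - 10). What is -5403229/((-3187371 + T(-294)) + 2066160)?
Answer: 37822603/7848669 ≈ 4.8190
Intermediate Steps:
T(M) = 102/7 + M/7 (T(M) = (M - 17*(4 - 10))/7 = (M - 17*(-6))/7 = (M + 102)/7 = (102 + M)/7 = 102/7 + M/7)
-5403229/((-3187371 + T(-294)) + 2066160) = -5403229/((-3187371 + (102/7 + (⅐)*(-294))) + 2066160) = -5403229/((-3187371 + (102/7 - 42)) + 2066160) = -5403229/((-3187371 - 192/7) + 2066160) = -5403229/(-22311789/7 + 2066160) = -5403229/(-7848669/7) = -5403229*(-7/7848669) = 37822603/7848669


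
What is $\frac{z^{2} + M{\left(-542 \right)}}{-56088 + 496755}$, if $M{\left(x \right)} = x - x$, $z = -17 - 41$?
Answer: $\frac{3364}{440667} \approx 0.0076339$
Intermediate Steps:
$z = -58$ ($z = -17 - 41 = -58$)
$M{\left(x \right)} = 0$
$\frac{z^{2} + M{\left(-542 \right)}}{-56088 + 496755} = \frac{\left(-58\right)^{2} + 0}{-56088 + 496755} = \frac{3364 + 0}{440667} = 3364 \cdot \frac{1}{440667} = \frac{3364}{440667}$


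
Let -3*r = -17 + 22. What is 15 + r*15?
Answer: -10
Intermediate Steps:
r = -5/3 (r = -(-17 + 22)/3 = -1/3*5 = -5/3 ≈ -1.6667)
15 + r*15 = 15 - 5/3*15 = 15 - 25 = -10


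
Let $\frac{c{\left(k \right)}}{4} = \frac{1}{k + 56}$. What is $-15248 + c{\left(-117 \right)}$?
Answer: $- \frac{930132}{61} \approx -15248.0$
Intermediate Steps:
$c{\left(k \right)} = \frac{4}{56 + k}$ ($c{\left(k \right)} = \frac{4}{k + 56} = \frac{4}{56 + k}$)
$-15248 + c{\left(-117 \right)} = -15248 + \frac{4}{56 - 117} = -15248 + \frac{4}{-61} = -15248 + 4 \left(- \frac{1}{61}\right) = -15248 - \frac{4}{61} = - \frac{930132}{61}$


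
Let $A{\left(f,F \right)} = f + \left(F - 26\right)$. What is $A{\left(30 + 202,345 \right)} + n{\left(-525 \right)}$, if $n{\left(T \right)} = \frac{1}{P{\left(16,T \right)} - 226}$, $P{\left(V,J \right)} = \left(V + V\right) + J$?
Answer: $\frac{396168}{719} \approx 551.0$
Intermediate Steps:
$P{\left(V,J \right)} = J + 2 V$ ($P{\left(V,J \right)} = 2 V + J = J + 2 V$)
$n{\left(T \right)} = \frac{1}{-194 + T}$ ($n{\left(T \right)} = \frac{1}{\left(T + 2 \cdot 16\right) - 226} = \frac{1}{\left(T + 32\right) - 226} = \frac{1}{\left(32 + T\right) - 226} = \frac{1}{-194 + T}$)
$A{\left(f,F \right)} = -26 + F + f$ ($A{\left(f,F \right)} = f + \left(F - 26\right) = f + \left(-26 + F\right) = -26 + F + f$)
$A{\left(30 + 202,345 \right)} + n{\left(-525 \right)} = \left(-26 + 345 + \left(30 + 202\right)\right) + \frac{1}{-194 - 525} = \left(-26 + 345 + 232\right) + \frac{1}{-719} = 551 - \frac{1}{719} = \frac{396168}{719}$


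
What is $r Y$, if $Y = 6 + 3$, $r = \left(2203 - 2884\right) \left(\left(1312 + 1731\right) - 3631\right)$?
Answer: $3603852$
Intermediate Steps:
$r = 400428$ ($r = - 681 \left(3043 - 3631\right) = \left(-681\right) \left(-588\right) = 400428$)
$Y = 9$
$r Y = 400428 \cdot 9 = 3603852$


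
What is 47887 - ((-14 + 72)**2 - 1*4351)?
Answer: 48874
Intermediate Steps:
47887 - ((-14 + 72)**2 - 1*4351) = 47887 - (58**2 - 4351) = 47887 - (3364 - 4351) = 47887 - 1*(-987) = 47887 + 987 = 48874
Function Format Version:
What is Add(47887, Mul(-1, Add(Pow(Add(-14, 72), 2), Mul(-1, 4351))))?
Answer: 48874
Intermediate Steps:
Add(47887, Mul(-1, Add(Pow(Add(-14, 72), 2), Mul(-1, 4351)))) = Add(47887, Mul(-1, Add(Pow(58, 2), -4351))) = Add(47887, Mul(-1, Add(3364, -4351))) = Add(47887, Mul(-1, -987)) = Add(47887, 987) = 48874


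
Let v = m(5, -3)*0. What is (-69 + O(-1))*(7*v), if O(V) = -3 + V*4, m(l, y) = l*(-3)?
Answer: 0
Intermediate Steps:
m(l, y) = -3*l
O(V) = -3 + 4*V
v = 0 (v = -3*5*0 = -15*0 = 0)
(-69 + O(-1))*(7*v) = (-69 + (-3 + 4*(-1)))*(7*0) = (-69 + (-3 - 4))*0 = (-69 - 7)*0 = -76*0 = 0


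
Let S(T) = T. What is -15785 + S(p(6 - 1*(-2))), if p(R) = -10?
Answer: -15795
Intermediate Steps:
-15785 + S(p(6 - 1*(-2))) = -15785 - 10 = -15795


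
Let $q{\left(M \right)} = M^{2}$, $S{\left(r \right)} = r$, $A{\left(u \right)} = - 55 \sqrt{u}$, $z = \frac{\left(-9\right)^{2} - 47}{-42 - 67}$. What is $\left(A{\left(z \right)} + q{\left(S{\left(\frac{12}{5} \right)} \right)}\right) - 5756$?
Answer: $- \frac{143756}{25} - \frac{55 i \sqrt{3706}}{109} \approx -5750.2 - 30.718 i$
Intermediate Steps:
$z = - \frac{34}{109}$ ($z = \frac{81 - 47}{-109} = 34 \left(- \frac{1}{109}\right) = - \frac{34}{109} \approx -0.31193$)
$\left(A{\left(z \right)} + q{\left(S{\left(\frac{12}{5} \right)} \right)}\right) - 5756 = \left(- 55 \sqrt{- \frac{34}{109}} + \left(\frac{12}{5}\right)^{2}\right) - 5756 = \left(- 55 \frac{i \sqrt{3706}}{109} + \left(12 \cdot \frac{1}{5}\right)^{2}\right) - 5756 = \left(- \frac{55 i \sqrt{3706}}{109} + \left(\frac{12}{5}\right)^{2}\right) - 5756 = \left(- \frac{55 i \sqrt{3706}}{109} + \frac{144}{25}\right) - 5756 = \left(\frac{144}{25} - \frac{55 i \sqrt{3706}}{109}\right) - 5756 = - \frac{143756}{25} - \frac{55 i \sqrt{3706}}{109}$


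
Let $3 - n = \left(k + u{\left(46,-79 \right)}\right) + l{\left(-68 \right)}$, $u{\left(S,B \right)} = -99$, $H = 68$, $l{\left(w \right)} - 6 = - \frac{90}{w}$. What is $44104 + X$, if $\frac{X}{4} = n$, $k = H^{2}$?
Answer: $\frac{441774}{17} \approx 25987.0$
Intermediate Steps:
$l{\left(w \right)} = 6 - \frac{90}{w}$
$k = 4624$ ($k = 68^{2} = 4624$)
$n = - \frac{153997}{34}$ ($n = 3 - \left(\left(4624 - 99\right) + \left(6 - \frac{90}{-68}\right)\right) = 3 - \left(4525 + \left(6 - - \frac{45}{34}\right)\right) = 3 - \left(4525 + \left(6 + \frac{45}{34}\right)\right) = 3 - \left(4525 + \frac{249}{34}\right) = 3 - \frac{154099}{34} = - \frac{153997}{34} \approx -4529.3$)
$X = - \frac{307994}{17}$ ($X = 4 \left(- \frac{153997}{34}\right) = - \frac{307994}{17} \approx -18117.0$)
$44104 + X = 44104 - \frac{307994}{17} = \frac{441774}{17}$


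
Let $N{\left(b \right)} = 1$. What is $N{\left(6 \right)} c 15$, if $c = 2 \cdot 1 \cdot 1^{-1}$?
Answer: $30$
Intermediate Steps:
$c = 2$ ($c = 2 \cdot 1 \cdot 1 = 2 \cdot 1 = 2$)
$N{\left(6 \right)} c 15 = 1 \cdot 2 \cdot 15 = 2 \cdot 15 = 30$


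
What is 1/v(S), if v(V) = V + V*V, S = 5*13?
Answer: 1/4290 ≈ 0.00023310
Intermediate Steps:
S = 65
v(V) = V + V²
1/v(S) = 1/(65*(1 + 65)) = 1/(65*66) = 1/4290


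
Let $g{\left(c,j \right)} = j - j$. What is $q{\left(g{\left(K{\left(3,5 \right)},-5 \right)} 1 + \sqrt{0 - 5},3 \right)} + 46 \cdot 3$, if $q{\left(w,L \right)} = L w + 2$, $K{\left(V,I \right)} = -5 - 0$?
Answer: $140 + 3 i \sqrt{5} \approx 140.0 + 6.7082 i$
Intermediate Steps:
$K{\left(V,I \right)} = -5$ ($K{\left(V,I \right)} = -5 + 0 = -5$)
$g{\left(c,j \right)} = 0$
$q{\left(w,L \right)} = 2 + L w$
$q{\left(g{\left(K{\left(3,5 \right)},-5 \right)} 1 + \sqrt{0 - 5},3 \right)} + 46 \cdot 3 = \left(2 + 3 \left(0 \cdot 1 + \sqrt{0 - 5}\right)\right) + 46 \cdot 3 = \left(2 + 3 \left(0 + \sqrt{-5}\right)\right) + 138 = \left(2 + 3 \left(0 + i \sqrt{5}\right)\right) + 138 = \left(2 + 3 i \sqrt{5}\right) + 138 = 140 + 3 i \sqrt{5}$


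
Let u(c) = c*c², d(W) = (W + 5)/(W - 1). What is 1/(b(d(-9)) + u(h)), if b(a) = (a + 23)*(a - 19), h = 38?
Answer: 25/1360919 ≈ 1.8370e-5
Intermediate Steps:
d(W) = (5 + W)/(-1 + W)
u(c) = c³
b(a) = (-19 + a)*(23 + a) (b(a) = (23 + a)*(-19 + a) = (-19 + a)*(23 + a))
1/(b(d(-9)) + u(h)) = 1/((-437 + ((5 - 9)/(-1 - 9))² + 4*((5 - 9)/(-1 - 9))) + 38³) = 1/((-437 + (-4/(-10))² + 4*(-4/(-10))) + 54872) = 1/((-437 + (-⅒*(-4))² + 4*(-⅒*(-4))) + 54872) = 1/((-437 + (⅖)² + 4*(⅖)) + 54872) = 1/((-437 + 4/25 + 8/5) + 54872) = 1/(-10881/25 + 54872) = 1/(1360919/25) = 25/1360919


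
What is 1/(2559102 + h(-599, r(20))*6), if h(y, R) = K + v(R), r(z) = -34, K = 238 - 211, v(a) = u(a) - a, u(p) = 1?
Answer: 1/2559474 ≈ 3.9071e-7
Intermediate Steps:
v(a) = 1 - a
K = 27
h(y, R) = 28 - R (h(y, R) = 27 + (1 - R) = 28 - R)
1/(2559102 + h(-599, r(20))*6) = 1/(2559102 + (28 - 1*(-34))*6) = 1/(2559102 + (28 + 34)*6) = 1/(2559102 + 62*6) = 1/(2559102 + 372) = 1/2559474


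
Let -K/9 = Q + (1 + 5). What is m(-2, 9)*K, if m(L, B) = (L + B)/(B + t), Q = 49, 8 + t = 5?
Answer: -1155/2 ≈ -577.50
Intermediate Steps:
t = -3 (t = -8 + 5 = -3)
m(L, B) = (B + L)/(-3 + B) (m(L, B) = (L + B)/(B - 3) = (B + L)/(-3 + B))
K = -495 (K = -9*(49 + (1 + 5)) = -9*(49 + 6) = -9*55 = -495)
m(-2, 9)*K = ((9 - 2)/(-3 + 9))*(-495) = (7/6)*(-495) = -1155/2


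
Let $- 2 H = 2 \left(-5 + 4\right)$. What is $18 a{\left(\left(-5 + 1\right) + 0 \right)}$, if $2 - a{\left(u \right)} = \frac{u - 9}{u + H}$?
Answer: $-42$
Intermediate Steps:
$H = 1$ ($H = - \frac{2 \left(-5 + 4\right)}{2} = - \frac{2 \left(-1\right)}{2} = \left(- \frac{1}{2}\right) \left(-2\right) = 1$)
$a{\left(u \right)} = 2 - \frac{-9 + u}{1 + u}$ ($a{\left(u \right)} = 2 - \frac{u - 9}{u + 1} = 2 - \frac{-9 + u}{1 + u}$)
$18 a{\left(\left(-5 + 1\right) + 0 \right)} = 18 \frac{11 + \left(\left(-5 + 1\right) + 0\right)}{1 + \left(\left(-5 + 1\right) + 0\right)} = 18 \frac{11 + \left(-4 + 0\right)}{1 + \left(-4 + 0\right)} = 18 \frac{11 - 4}{1 - 4} = 18 \frac{1}{-3} \cdot 7 = 18 \left(\left(- \frac{1}{3}\right) 7\right) = 18 \left(- \frac{7}{3}\right) = -42$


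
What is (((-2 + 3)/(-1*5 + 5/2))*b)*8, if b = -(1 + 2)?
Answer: 48/5 ≈ 9.6000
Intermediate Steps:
b = -3 (b = -1*3 = -3)
(((-2 + 3)/(-1*5 + 5/2))*b)*8 = (((-2 + 3)/(-1*5 + 5/2))*(-3))*8 = ((1/(-5 + 5*(½)))*(-3))*8 = ((1/(-5 + 5/2))*(-3))*8 = ((1/(-5/2))*(-3))*8 = ((1*(-⅖))*(-3))*8 = -⅖*(-3)*8 = (6/5)*8 = 48/5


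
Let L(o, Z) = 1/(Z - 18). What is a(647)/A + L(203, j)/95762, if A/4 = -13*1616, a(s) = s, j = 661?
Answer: -19919459485/2587133771456 ≈ -0.0076994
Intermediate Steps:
L(o, Z) = 1/(-18 + Z)
A = -84032 (A = 4*(-13*1616) = 4*(-21008) = -84032)
a(647)/A + L(203, j)/95762 = 647/(-84032) + 1/((-18 + 661)*95762) = 647*(-1/84032) + (1/95762)/643 = -647/84032 + (1/643)*(1/95762) = -647/84032 + 1/61574966 = -19919459485/2587133771456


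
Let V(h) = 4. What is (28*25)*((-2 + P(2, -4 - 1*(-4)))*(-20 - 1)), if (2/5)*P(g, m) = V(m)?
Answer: -117600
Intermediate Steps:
P(g, m) = 10 (P(g, m) = (5/2)*4 = 10)
(28*25)*((-2 + P(2, -4 - 1*(-4)))*(-20 - 1)) = (28*25)*((-2 + 10)*(-20 - 1)) = 700*(8*(-21)) = 700*(-168) = -117600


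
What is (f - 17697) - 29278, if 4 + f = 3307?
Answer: -43672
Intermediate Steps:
f = 3303 (f = -4 + 3307 = 3303)
(f - 17697) - 29278 = (3303 - 17697) - 29278 = -14394 - 29278 = -43672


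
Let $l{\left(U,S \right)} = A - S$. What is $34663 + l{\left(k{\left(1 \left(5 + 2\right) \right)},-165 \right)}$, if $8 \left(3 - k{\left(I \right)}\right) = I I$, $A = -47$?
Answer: $34781$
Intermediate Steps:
$k{\left(I \right)} = 3 - \frac{I^{2}}{8}$ ($k{\left(I \right)} = 3 - \frac{I I}{8} = 3 - \frac{I^{2}}{8}$)
$l{\left(U,S \right)} = -47 - S$
$34663 + l{\left(k{\left(1 \left(5 + 2\right) \right)},-165 \right)} = 34663 - -118 = 34663 + \left(-47 + 165\right) = 34663 + 118 = 34781$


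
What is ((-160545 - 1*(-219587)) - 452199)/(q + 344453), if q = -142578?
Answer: -393157/201875 ≈ -1.9475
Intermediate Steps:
((-160545 - 1*(-219587)) - 452199)/(q + 344453) = ((-160545 - 1*(-219587)) - 452199)/(-142578 + 344453) = ((-160545 + 219587) - 452199)/201875 = (59042 - 452199)*(1/201875) = -393157*1/201875 = -393157/201875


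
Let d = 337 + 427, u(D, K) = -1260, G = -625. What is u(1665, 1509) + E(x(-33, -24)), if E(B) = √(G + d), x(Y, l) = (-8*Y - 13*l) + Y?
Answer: -1260 + √139 ≈ -1248.2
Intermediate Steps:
d = 764
x(Y, l) = -13*l - 7*Y (x(Y, l) = (-13*l - 8*Y) + Y = -13*l - 7*Y)
E(B) = √139 (E(B) = √(-625 + 764) = √139)
u(1665, 1509) + E(x(-33, -24)) = -1260 + √139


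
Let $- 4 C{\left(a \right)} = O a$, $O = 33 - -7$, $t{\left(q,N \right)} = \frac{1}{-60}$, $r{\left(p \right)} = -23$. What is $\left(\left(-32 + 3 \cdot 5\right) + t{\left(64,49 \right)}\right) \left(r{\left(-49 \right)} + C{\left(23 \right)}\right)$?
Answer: $\frac{258313}{60} \approx 4305.2$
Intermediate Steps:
$t{\left(q,N \right)} = - \frac{1}{60}$
$O = 40$ ($O = 33 + 7 = 40$)
$C{\left(a \right)} = - 10 a$ ($C{\left(a \right)} = - \frac{40 a}{4} = - 10 a$)
$\left(\left(-32 + 3 \cdot 5\right) + t{\left(64,49 \right)}\right) \left(r{\left(-49 \right)} + C{\left(23 \right)}\right) = \left(\left(-32 + 3 \cdot 5\right) - \frac{1}{60}\right) \left(-23 - 230\right) = \left(\left(-32 + 15\right) - \frac{1}{60}\right) \left(-23 - 230\right) = \left(-17 - \frac{1}{60}\right) \left(-253\right) = \left(- \frac{1021}{60}\right) \left(-253\right) = \frac{258313}{60}$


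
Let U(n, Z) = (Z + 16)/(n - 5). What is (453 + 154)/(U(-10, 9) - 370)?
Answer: -1821/1115 ≈ -1.6332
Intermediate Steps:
U(n, Z) = (16 + Z)/(-5 + n)
(453 + 154)/(U(-10, 9) - 370) = (453 + 154)/((16 + 9)/(-5 - 10) - 370) = 607/(25/(-15) - 370) = 607/(-1/15*25 - 370) = 607/(-5/3 - 370) = 607/(-1115/3) = 607*(-3/1115) = -1821/1115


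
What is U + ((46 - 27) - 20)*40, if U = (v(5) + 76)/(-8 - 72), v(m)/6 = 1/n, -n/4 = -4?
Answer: -26211/640 ≈ -40.955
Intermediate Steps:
n = 16 (n = -4*(-4) = 16)
v(m) = 3/8 (v(m) = 6/16 = 6*(1/16) = 3/8)
U = -611/640 (U = (3/8 + 76)/(-8 - 72) = (611/8)/(-80) = (611/8)*(-1/80) = -611/640 ≈ -0.95469)
U + ((46 - 27) - 20)*40 = -611/640 + ((46 - 27) - 20)*40 = -611/640 + (19 - 20)*40 = -611/640 - 1*40 = -611/640 - 40 = -26211/640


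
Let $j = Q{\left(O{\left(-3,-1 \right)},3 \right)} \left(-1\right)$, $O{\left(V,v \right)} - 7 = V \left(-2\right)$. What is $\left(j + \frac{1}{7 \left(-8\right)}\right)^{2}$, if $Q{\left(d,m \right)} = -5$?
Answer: $\frac{77841}{3136} \approx 24.822$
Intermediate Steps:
$O{\left(V,v \right)} = 7 - 2 V$ ($O{\left(V,v \right)} = 7 + V \left(-2\right) = 7 - 2 V$)
$j = 5$ ($j = \left(-5\right) \left(-1\right) = 5$)
$\left(j + \frac{1}{7 \left(-8\right)}\right)^{2} = \left(5 + \frac{1}{7 \left(-8\right)}\right)^{2} = \left(5 + \frac{1}{-56}\right)^{2} = \left(5 - \frac{1}{56}\right)^{2} = \left(\frac{279}{56}\right)^{2} = \frac{77841}{3136}$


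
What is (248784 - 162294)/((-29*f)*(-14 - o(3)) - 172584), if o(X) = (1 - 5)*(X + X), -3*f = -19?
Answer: -129735/261631 ≈ -0.49587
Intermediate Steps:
f = 19/3 (f = -⅓*(-19) = 19/3 ≈ 6.3333)
o(X) = -8*X
(248784 - 162294)/((-29*f)*(-14 - o(3)) - 172584) = (248784 - 162294)/((-29*19/3)*(-14 - (-8)*3) - 172584) = 86490/(-551*(-14 - 1*(-24))/3 - 172584) = 86490/(-551*(-14 + 24)/3 - 172584) = 86490/(-551/3*10 - 172584) = 86490/(-5510/3 - 172584) = 86490/(-523262/3) = 86490*(-3/523262) = -129735/261631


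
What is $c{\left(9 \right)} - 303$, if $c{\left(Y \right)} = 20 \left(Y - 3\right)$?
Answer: $-183$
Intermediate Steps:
$c{\left(Y \right)} = -60 + 20 Y$ ($c{\left(Y \right)} = 20 \left(-3 + Y\right) = -60 + 20 Y$)
$c{\left(9 \right)} - 303 = \left(-60 + 20 \cdot 9\right) - 303 = \left(-60 + 180\right) - 303 = 120 - 303 = -183$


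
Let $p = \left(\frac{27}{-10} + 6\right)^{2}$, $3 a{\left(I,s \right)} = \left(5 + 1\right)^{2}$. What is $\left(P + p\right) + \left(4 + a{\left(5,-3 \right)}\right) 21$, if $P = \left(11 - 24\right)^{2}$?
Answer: $\frac{51589}{100} \approx 515.89$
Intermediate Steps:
$P = 169$ ($P = \left(-13\right)^{2} = 169$)
$a{\left(I,s \right)} = 12$ ($a{\left(I,s \right)} = \frac{\left(5 + 1\right)^{2}}{3} = \frac{6^{2}}{3} = \frac{1}{3} \cdot 36 = 12$)
$p = \frac{1089}{100}$ ($p = \left(27 \left(- \frac{1}{10}\right) + 6\right)^{2} = \left(- \frac{27}{10} + 6\right)^{2} = \left(\frac{33}{10}\right)^{2} = \frac{1089}{100} \approx 10.89$)
$\left(P + p\right) + \left(4 + a{\left(5,-3 \right)}\right) 21 = \left(169 + \frac{1089}{100}\right) + \left(4 + 12\right) 21 = \frac{17989}{100} + 16 \cdot 21 = \frac{17989}{100} + 336 = \frac{51589}{100}$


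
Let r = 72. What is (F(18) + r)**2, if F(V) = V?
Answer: 8100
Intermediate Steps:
(F(18) + r)**2 = (18 + 72)**2 = 90**2 = 8100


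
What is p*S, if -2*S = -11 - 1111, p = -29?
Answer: -16269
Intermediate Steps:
S = 561 (S = -(-11 - 1111)/2 = -½*(-1122) = 561)
p*S = -29*561 = -16269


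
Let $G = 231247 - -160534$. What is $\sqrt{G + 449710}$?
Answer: $57 \sqrt{259} \approx 917.33$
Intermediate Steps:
$G = 391781$ ($G = 231247 + 160534 = 391781$)
$\sqrt{G + 449710} = \sqrt{391781 + 449710} = \sqrt{841491} = 57 \sqrt{259}$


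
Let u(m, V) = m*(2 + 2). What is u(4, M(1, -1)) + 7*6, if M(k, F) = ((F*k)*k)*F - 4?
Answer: 58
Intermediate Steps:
M(k, F) = -4 + F²*k² (M(k, F) = (F*k²)*F - 4 = F²*k² - 4 = -4 + F²*k²)
u(m, V) = 4*m (u(m, V) = m*4 = 4*m)
u(4, M(1, -1)) + 7*6 = 4*4 + 7*6 = 16 + 42 = 58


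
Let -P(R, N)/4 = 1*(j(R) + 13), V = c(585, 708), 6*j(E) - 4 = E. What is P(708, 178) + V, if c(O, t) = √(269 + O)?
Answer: -1580/3 + √854 ≈ -497.44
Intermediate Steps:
j(E) = ⅔ + E/6
V = √854 (V = √(269 + 585) = √854 ≈ 29.223)
P(R, N) = -164/3 - 2*R/3 (P(R, N) = -4*((⅔ + R/6) + 13) = -4*(41/3 + R/6) = -164/3 - 2*R/3)
P(708, 178) + V = (-164/3 - ⅔*708) + √854 = (-164/3 - 472) + √854 = -1580/3 + √854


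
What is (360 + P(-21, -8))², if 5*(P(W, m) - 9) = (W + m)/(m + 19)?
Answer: 410710756/3025 ≈ 1.3577e+5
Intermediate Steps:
P(W, m) = 9 + (W + m)/(5*(19 + m)) (P(W, m) = 9 + ((W + m)/(m + 19))/5 = 9 + ((W + m)/(19 + m))/5 = 9 + (W + m)/(5*(19 + m)))
(360 + P(-21, -8))² = (360 + (855 - 21 + 46*(-8))/(5*(19 - 8)))² = (360 + (⅕)*(855 - 21 - 368)/11)² = (360 + (⅕)*(1/11)*466)² = (360 + 466/55)² = (20266/55)² = 410710756/3025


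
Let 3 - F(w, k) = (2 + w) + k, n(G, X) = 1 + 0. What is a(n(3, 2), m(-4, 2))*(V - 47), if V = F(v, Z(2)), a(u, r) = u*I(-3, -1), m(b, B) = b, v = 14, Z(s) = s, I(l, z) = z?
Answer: 62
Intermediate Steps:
n(G, X) = 1
a(u, r) = -u (a(u, r) = u*(-1) = -u)
F(w, k) = 1 - k - w (F(w, k) = 3 - ((2 + w) + k) = 3 - (2 + k + w) = 3 + (-2 - k - w) = 1 - k - w)
V = -15 (V = 1 - 1*2 - 1*14 = 1 - 2 - 14 = -15)
a(n(3, 2), m(-4, 2))*(V - 47) = (-1*1)*(-15 - 47) = -1*(-62) = 62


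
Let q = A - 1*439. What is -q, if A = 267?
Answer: 172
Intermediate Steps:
q = -172 (q = 267 - 1*439 = 267 - 439 = -172)
-q = -1*(-172) = 172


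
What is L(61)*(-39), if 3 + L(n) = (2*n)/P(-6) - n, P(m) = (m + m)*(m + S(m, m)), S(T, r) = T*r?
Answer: 150553/60 ≈ 2509.2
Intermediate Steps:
P(m) = 2*m*(m + m²) (P(m) = (m + m)*(m + m*m) = (2*m)*(m + m²) = 2*m*(m + m²))
L(n) = -3 - 181*n/180 (L(n) = -3 + ((2*n)/((2*(-6)²*(1 - 6))) - n) = -3 + ((2*n)/((2*36*(-5))) - n) = -3 + ((2*n)/(-360) - n) = -3 + ((2*n)*(-1/360) - n) = -3 + (-n/180 - n) = -3 - 181*n/180)
L(61)*(-39) = (-3 - 181/180*61)*(-39) = (-3 - 11041/180)*(-39) = -11581/180*(-39) = 150553/60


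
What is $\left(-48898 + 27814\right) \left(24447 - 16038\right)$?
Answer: $-177295356$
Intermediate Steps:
$\left(-48898 + 27814\right) \left(24447 - 16038\right) = \left(-21084\right) 8409 = -177295356$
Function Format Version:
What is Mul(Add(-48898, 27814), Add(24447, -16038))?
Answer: -177295356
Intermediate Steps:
Mul(Add(-48898, 27814), Add(24447, -16038)) = Mul(-21084, 8409) = -177295356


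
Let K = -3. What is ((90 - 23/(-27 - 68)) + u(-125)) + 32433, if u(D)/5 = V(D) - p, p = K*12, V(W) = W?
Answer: 3047433/95 ≈ 32078.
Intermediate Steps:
p = -36 (p = -3*12 = -36)
u(D) = 180 + 5*D (u(D) = 5*(D - 1*(-36)) = 5*(D + 36) = 5*(36 + D) = 180 + 5*D)
((90 - 23/(-27 - 68)) + u(-125)) + 32433 = ((90 - 23/(-27 - 68)) + (180 + 5*(-125))) + 32433 = ((90 - 23/(-95)) + (180 - 625)) + 32433 = ((90 - 1/95*(-23)) - 445) + 32433 = ((90 + 23/95) - 445) + 32433 = (8573/95 - 445) + 32433 = -33702/95 + 32433 = 3047433/95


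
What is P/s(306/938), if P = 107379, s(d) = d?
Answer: 5595639/17 ≈ 3.2916e+5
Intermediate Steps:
P/s(306/938) = 107379/((306/938)) = 107379/((306*(1/938))) = 107379/(153/469) = 107379*(469/153) = 5595639/17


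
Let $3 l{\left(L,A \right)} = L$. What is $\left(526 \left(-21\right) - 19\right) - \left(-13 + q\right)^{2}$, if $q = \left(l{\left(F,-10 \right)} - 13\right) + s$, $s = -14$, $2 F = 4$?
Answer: $- \frac{113509}{9} \approx -12612.0$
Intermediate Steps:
$F = 2$ ($F = \frac{1}{2} \cdot 4 = 2$)
$l{\left(L,A \right)} = \frac{L}{3}$
$q = - \frac{79}{3}$ ($q = \left(\frac{1}{3} \cdot 2 - 13\right) - 14 = \left(\frac{2}{3} - 13\right) - 14 = - \frac{37}{3} - 14 = - \frac{79}{3} \approx -26.333$)
$\left(526 \left(-21\right) - 19\right) - \left(-13 + q\right)^{2} = \left(526 \left(-21\right) - 19\right) - \left(-13 - \frac{79}{3}\right)^{2} = \left(-11046 - 19\right) - \left(- \frac{118}{3}\right)^{2} = -11065 - \frac{13924}{9} = - \frac{113509}{9}$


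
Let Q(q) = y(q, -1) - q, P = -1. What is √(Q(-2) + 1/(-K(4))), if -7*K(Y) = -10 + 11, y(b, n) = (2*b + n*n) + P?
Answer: √5 ≈ 2.2361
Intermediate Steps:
y(b, n) = -1 + n² + 2*b (y(b, n) = (2*b + n*n) - 1 = (2*b + n²) - 1 = (n² + 2*b) - 1 = -1 + n² + 2*b)
K(Y) = -⅐ (K(Y) = -(-10 + 11)/7 = -⅐*1 = -⅐)
Q(q) = q (Q(q) = (-1 + (-1)² + 2*q) - q = (-1 + 1 + 2*q) - q = 2*q - q = q)
√(Q(-2) + 1/(-K(4))) = √(-2 + 1/(-1*(-⅐))) = √(-2 + 1/(⅐)) = √(-2 + 7) = √5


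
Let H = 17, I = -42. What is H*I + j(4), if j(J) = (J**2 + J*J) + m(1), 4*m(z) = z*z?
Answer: -2727/4 ≈ -681.75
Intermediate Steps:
m(z) = z**2/4 (m(z) = (z*z)/4 = z**2/4)
j(J) = 1/4 + 2*J**2 (j(J) = (J**2 + J*J) + (1/4)*1**2 = (J**2 + J**2) + (1/4)*1 = 2*J**2 + 1/4 = 1/4 + 2*J**2)
H*I + j(4) = 17*(-42) + (1/4 + 2*4**2) = -714 + (1/4 + 2*16) = -714 + (1/4 + 32) = -714 + 129/4 = -2727/4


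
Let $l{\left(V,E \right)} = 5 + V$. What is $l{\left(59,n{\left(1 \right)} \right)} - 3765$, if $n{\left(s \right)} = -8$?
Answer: $-3701$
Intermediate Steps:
$l{\left(59,n{\left(1 \right)} \right)} - 3765 = \left(5 + 59\right) - 3765 = 64 - 3765 = -3701$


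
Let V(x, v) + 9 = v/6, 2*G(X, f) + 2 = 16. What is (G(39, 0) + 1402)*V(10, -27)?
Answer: -38043/2 ≈ -19022.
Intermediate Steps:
G(X, f) = 7 (G(X, f) = -1 + (½)*16 = -1 + 8 = 7)
V(x, v) = -9 + v/6
(G(39, 0) + 1402)*V(10, -27) = (7 + 1402)*(-9 + (⅙)*(-27)) = 1409*(-9 - 9/2) = 1409*(-27/2) = -38043/2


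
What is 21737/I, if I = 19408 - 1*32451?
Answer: -21737/13043 ≈ -1.6666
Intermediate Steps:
I = -13043 (I = 19408 - 32451 = -13043)
21737/I = 21737/(-13043) = 21737*(-1/13043) = -21737/13043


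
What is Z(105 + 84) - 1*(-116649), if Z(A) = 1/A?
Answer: 22046662/189 ≈ 1.1665e+5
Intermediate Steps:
Z(105 + 84) - 1*(-116649) = 1/(105 + 84) - 1*(-116649) = 1/189 + 116649 = 22046662/189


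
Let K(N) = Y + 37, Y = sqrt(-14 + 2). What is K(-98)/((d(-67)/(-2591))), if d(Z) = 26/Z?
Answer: 6423089/26 + 173597*I*sqrt(3)/13 ≈ 2.4704e+5 + 23129.0*I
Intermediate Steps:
Y = 2*I*sqrt(3) (Y = sqrt(-12) = 2*I*sqrt(3) ≈ 3.4641*I)
K(N) = 37 + 2*I*sqrt(3) (K(N) = 2*I*sqrt(3) + 37 = 37 + 2*I*sqrt(3))
K(-98)/((d(-67)/(-2591))) = (37 + 2*I*sqrt(3))/(((26/(-67))/(-2591))) = (37 + 2*I*sqrt(3))/(((26*(-1/67))*(-1/2591))) = (37 + 2*I*sqrt(3))/((-26/67*(-1/2591))) = (37 + 2*I*sqrt(3))/(26/173597) = (37 + 2*I*sqrt(3))*(173597/26) = 6423089/26 + 173597*I*sqrt(3)/13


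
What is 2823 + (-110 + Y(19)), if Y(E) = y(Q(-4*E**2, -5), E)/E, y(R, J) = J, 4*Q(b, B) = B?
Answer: 2714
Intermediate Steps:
Q(b, B) = B/4
Y(E) = 1 (Y(E) = E/E = 1)
2823 + (-110 + Y(19)) = 2823 + (-110 + 1) = 2823 - 109 = 2714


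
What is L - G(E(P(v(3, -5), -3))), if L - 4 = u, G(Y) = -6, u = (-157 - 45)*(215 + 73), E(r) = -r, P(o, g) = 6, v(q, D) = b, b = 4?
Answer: -58166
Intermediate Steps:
v(q, D) = 4
u = -58176 (u = -202*288 = -58176)
L = -58172 (L = 4 - 58176 = -58172)
L - G(E(P(v(3, -5), -3))) = -58172 - 1*(-6) = -58172 + 6 = -58166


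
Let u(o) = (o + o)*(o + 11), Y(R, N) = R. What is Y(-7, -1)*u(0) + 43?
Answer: 43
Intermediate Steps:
u(o) = 2*o*(11 + o) (u(o) = (2*o)*(11 + o) = 2*o*(11 + o))
Y(-7, -1)*u(0) + 43 = -14*0*(11 + 0) + 43 = -14*0*11 + 43 = -7*0 + 43 = 0 + 43 = 43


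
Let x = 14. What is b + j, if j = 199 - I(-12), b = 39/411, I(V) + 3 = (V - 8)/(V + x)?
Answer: 29057/137 ≈ 212.09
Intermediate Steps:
I(V) = -3 + (-8 + V)/(14 + V) (I(V) = -3 + (V - 8)/(V + 14) = -3 + (-8 + V)/(14 + V))
b = 13/137 (b = 39*(1/411) = 13/137 ≈ 0.094890)
j = 212 (j = 199 - 2*(-25 - 1*(-12))/(14 - 12) = 199 - 2*(-25 + 12)/2 = 199 - 2*(-13)/2 = 199 - 1*(-13) = 199 + 13 = 212)
b + j = 13/137 + 212 = 29057/137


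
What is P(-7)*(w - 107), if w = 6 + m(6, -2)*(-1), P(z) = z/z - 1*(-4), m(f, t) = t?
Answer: -495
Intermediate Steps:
P(z) = 5 (P(z) = 1 + 4 = 5)
w = 8 (w = 6 - 2*(-1) = 6 + 2 = 8)
P(-7)*(w - 107) = 5*(8 - 107) = 5*(-99) = -495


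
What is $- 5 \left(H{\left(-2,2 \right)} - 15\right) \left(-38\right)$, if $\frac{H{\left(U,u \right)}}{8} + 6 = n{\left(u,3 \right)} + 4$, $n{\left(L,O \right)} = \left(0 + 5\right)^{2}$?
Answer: $32110$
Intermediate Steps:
$n{\left(L,O \right)} = 25$ ($n{\left(L,O \right)} = 5^{2} = 25$)
$H{\left(U,u \right)} = 184$ ($H{\left(U,u \right)} = -48 + 8 \left(25 + 4\right) = -48 + 8 \cdot 29 = -48 + 232 = 184$)
$- 5 \left(H{\left(-2,2 \right)} - 15\right) \left(-38\right) = - 5 \left(184 - 15\right) \left(-38\right) = \left(-5\right) 169 \left(-38\right) = \left(-845\right) \left(-38\right) = 32110$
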